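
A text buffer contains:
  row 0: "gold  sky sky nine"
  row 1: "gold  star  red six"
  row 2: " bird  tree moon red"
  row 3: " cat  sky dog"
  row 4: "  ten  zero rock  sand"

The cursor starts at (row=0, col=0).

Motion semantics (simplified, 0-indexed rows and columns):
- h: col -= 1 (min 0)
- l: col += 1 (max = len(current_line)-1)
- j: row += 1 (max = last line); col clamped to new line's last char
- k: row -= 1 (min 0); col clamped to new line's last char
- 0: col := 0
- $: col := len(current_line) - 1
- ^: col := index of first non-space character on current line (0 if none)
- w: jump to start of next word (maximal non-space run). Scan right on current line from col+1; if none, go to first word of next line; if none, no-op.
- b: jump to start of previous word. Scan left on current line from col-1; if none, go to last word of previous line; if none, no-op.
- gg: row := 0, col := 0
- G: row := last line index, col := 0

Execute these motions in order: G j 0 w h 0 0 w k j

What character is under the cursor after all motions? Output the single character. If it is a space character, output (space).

After 1 (G): row=4 col=0 char='_'
After 2 (j): row=4 col=0 char='_'
After 3 (0): row=4 col=0 char='_'
After 4 (w): row=4 col=2 char='t'
After 5 (h): row=4 col=1 char='_'
After 6 (0): row=4 col=0 char='_'
After 7 (0): row=4 col=0 char='_'
After 8 (w): row=4 col=2 char='t'
After 9 (k): row=3 col=2 char='a'
After 10 (j): row=4 col=2 char='t'

Answer: t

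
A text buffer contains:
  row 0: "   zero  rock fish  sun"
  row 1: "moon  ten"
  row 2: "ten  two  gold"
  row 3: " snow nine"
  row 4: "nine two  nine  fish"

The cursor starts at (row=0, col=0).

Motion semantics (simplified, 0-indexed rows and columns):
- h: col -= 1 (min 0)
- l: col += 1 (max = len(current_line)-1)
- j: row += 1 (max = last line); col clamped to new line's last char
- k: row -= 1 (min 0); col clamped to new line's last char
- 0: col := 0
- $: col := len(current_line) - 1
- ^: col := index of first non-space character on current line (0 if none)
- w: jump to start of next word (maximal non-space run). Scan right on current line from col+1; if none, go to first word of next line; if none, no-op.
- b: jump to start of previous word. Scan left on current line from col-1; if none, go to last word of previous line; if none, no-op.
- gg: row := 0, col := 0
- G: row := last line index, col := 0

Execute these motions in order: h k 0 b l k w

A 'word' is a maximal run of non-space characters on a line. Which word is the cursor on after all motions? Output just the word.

After 1 (h): row=0 col=0 char='_'
After 2 (k): row=0 col=0 char='_'
After 3 (0): row=0 col=0 char='_'
After 4 (b): row=0 col=0 char='_'
After 5 (l): row=0 col=1 char='_'
After 6 (k): row=0 col=1 char='_'
After 7 (w): row=0 col=3 char='z'

Answer: zero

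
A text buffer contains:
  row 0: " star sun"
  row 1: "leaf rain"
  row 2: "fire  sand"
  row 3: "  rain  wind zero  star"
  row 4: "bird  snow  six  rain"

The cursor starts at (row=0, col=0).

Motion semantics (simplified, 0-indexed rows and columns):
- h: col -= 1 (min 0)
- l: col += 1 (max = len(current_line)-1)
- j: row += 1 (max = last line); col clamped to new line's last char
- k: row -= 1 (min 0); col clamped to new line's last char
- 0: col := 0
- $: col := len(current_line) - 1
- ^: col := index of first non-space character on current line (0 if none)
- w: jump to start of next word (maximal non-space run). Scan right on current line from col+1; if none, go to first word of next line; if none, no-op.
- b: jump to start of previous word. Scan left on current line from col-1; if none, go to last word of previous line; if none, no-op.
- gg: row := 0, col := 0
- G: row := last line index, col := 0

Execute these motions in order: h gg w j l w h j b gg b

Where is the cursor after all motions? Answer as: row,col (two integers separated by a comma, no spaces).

After 1 (h): row=0 col=0 char='_'
After 2 (gg): row=0 col=0 char='_'
After 3 (w): row=0 col=1 char='s'
After 4 (j): row=1 col=1 char='e'
After 5 (l): row=1 col=2 char='a'
After 6 (w): row=1 col=5 char='r'
After 7 (h): row=1 col=4 char='_'
After 8 (j): row=2 col=4 char='_'
After 9 (b): row=2 col=0 char='f'
After 10 (gg): row=0 col=0 char='_'
After 11 (b): row=0 col=0 char='_'

Answer: 0,0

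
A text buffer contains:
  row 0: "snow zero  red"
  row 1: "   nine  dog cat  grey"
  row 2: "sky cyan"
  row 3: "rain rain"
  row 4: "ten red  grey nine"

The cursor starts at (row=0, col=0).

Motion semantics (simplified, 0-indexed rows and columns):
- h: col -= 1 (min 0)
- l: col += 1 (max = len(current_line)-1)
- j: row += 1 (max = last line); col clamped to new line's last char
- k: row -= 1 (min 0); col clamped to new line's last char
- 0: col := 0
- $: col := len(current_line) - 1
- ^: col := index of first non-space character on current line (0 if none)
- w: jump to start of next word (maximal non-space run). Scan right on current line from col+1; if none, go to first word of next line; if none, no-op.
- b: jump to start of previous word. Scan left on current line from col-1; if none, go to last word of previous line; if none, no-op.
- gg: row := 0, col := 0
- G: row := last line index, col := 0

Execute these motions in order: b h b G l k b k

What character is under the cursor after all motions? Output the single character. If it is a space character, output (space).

After 1 (b): row=0 col=0 char='s'
After 2 (h): row=0 col=0 char='s'
After 3 (b): row=0 col=0 char='s'
After 4 (G): row=4 col=0 char='t'
After 5 (l): row=4 col=1 char='e'
After 6 (k): row=3 col=1 char='a'
After 7 (b): row=3 col=0 char='r'
After 8 (k): row=2 col=0 char='s'

Answer: s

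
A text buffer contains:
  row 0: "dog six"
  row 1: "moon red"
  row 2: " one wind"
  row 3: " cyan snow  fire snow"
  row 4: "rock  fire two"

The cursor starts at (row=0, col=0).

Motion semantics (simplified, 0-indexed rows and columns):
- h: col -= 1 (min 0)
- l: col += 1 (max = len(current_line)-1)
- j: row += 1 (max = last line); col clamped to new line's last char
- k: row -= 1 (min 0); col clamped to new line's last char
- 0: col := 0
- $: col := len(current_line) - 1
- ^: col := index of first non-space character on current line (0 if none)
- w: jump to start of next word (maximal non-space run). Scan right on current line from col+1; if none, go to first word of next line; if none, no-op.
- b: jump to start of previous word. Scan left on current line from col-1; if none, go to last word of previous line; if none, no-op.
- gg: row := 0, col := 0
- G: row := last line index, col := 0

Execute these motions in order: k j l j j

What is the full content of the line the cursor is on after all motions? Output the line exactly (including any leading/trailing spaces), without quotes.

Answer:  cyan snow  fire snow

Derivation:
After 1 (k): row=0 col=0 char='d'
After 2 (j): row=1 col=0 char='m'
After 3 (l): row=1 col=1 char='o'
After 4 (j): row=2 col=1 char='o'
After 5 (j): row=3 col=1 char='c'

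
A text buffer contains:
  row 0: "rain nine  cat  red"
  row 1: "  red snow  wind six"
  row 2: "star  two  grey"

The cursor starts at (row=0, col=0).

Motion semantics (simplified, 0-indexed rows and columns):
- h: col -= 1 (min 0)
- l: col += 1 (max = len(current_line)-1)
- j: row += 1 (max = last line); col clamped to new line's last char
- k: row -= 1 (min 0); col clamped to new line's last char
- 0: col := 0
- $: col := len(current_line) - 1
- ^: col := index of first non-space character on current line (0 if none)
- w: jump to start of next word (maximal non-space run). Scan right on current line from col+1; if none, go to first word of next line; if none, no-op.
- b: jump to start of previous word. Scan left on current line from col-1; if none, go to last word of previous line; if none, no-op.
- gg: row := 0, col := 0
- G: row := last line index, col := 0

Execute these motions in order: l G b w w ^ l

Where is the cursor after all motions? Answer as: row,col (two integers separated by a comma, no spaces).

Answer: 2,1

Derivation:
After 1 (l): row=0 col=1 char='a'
After 2 (G): row=2 col=0 char='s'
After 3 (b): row=1 col=17 char='s'
After 4 (w): row=2 col=0 char='s'
After 5 (w): row=2 col=6 char='t'
After 6 (^): row=2 col=0 char='s'
After 7 (l): row=2 col=1 char='t'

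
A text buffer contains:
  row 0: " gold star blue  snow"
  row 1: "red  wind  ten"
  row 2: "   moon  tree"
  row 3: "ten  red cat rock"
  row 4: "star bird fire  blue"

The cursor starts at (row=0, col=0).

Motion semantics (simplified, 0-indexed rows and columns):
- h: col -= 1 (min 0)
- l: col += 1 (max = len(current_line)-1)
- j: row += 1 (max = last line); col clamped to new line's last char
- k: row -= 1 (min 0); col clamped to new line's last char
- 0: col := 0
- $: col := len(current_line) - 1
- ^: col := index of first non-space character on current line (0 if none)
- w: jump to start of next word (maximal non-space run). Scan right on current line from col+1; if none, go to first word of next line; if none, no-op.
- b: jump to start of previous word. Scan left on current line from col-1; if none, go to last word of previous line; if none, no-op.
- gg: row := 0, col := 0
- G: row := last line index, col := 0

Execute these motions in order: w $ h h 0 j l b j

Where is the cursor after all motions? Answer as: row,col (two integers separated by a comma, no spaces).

After 1 (w): row=0 col=1 char='g'
After 2 ($): row=0 col=20 char='w'
After 3 (h): row=0 col=19 char='o'
After 4 (h): row=0 col=18 char='n'
After 5 (0): row=0 col=0 char='_'
After 6 (j): row=1 col=0 char='r'
After 7 (l): row=1 col=1 char='e'
After 8 (b): row=1 col=0 char='r'
After 9 (j): row=2 col=0 char='_'

Answer: 2,0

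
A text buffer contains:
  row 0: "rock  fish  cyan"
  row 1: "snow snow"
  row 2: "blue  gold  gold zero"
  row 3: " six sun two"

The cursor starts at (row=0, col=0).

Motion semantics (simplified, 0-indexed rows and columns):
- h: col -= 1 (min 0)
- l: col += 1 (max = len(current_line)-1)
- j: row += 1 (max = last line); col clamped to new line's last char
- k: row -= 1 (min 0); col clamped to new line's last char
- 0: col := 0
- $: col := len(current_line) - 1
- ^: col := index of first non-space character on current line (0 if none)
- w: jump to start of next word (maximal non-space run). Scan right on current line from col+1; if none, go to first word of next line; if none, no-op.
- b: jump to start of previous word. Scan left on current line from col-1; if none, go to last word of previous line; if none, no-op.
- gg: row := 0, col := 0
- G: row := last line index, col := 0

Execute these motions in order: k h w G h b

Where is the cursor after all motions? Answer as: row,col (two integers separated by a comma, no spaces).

After 1 (k): row=0 col=0 char='r'
After 2 (h): row=0 col=0 char='r'
After 3 (w): row=0 col=6 char='f'
After 4 (G): row=3 col=0 char='_'
After 5 (h): row=3 col=0 char='_'
After 6 (b): row=2 col=17 char='z'

Answer: 2,17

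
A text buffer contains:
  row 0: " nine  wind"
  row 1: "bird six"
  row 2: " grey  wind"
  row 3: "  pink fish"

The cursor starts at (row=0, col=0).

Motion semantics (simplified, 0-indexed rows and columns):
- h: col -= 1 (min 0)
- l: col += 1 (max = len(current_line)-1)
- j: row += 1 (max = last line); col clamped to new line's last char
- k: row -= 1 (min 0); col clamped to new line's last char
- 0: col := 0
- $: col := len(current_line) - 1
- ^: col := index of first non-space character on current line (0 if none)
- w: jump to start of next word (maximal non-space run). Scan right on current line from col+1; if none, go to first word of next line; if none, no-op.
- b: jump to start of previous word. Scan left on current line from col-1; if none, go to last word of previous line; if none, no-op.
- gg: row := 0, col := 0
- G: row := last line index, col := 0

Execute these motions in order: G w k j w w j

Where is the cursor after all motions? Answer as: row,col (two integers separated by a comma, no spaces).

After 1 (G): row=3 col=0 char='_'
After 2 (w): row=3 col=2 char='p'
After 3 (k): row=2 col=2 char='r'
After 4 (j): row=3 col=2 char='p'
After 5 (w): row=3 col=7 char='f'
After 6 (w): row=3 col=7 char='f'
After 7 (j): row=3 col=7 char='f'

Answer: 3,7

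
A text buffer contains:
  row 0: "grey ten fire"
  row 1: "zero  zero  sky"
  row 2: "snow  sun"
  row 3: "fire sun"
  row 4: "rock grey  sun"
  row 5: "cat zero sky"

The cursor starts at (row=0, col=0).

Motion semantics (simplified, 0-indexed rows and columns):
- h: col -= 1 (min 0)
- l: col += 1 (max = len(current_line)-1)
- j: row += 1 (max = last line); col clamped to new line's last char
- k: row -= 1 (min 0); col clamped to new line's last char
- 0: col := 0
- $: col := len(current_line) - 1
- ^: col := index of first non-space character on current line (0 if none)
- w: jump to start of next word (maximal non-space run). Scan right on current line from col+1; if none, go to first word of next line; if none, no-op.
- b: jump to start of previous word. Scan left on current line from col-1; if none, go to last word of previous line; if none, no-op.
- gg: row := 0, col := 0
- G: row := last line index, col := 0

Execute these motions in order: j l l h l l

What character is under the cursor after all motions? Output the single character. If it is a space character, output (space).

Answer: o

Derivation:
After 1 (j): row=1 col=0 char='z'
After 2 (l): row=1 col=1 char='e'
After 3 (l): row=1 col=2 char='r'
After 4 (h): row=1 col=1 char='e'
After 5 (l): row=1 col=2 char='r'
After 6 (l): row=1 col=3 char='o'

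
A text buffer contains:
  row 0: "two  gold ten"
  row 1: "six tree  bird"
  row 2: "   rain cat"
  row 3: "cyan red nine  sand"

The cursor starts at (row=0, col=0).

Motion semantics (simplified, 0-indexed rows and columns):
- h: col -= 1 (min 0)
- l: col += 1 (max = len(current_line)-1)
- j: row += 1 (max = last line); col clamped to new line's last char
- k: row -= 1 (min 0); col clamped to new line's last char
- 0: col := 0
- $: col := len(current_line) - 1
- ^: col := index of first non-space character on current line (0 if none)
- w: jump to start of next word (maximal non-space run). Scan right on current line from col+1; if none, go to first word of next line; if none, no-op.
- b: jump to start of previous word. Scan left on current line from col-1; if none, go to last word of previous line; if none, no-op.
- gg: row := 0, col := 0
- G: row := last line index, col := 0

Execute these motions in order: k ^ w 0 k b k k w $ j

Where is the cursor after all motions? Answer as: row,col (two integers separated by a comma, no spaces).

After 1 (k): row=0 col=0 char='t'
After 2 (^): row=0 col=0 char='t'
After 3 (w): row=0 col=5 char='g'
After 4 (0): row=0 col=0 char='t'
After 5 (k): row=0 col=0 char='t'
After 6 (b): row=0 col=0 char='t'
After 7 (k): row=0 col=0 char='t'
After 8 (k): row=0 col=0 char='t'
After 9 (w): row=0 col=5 char='g'
After 10 ($): row=0 col=12 char='n'
After 11 (j): row=1 col=12 char='r'

Answer: 1,12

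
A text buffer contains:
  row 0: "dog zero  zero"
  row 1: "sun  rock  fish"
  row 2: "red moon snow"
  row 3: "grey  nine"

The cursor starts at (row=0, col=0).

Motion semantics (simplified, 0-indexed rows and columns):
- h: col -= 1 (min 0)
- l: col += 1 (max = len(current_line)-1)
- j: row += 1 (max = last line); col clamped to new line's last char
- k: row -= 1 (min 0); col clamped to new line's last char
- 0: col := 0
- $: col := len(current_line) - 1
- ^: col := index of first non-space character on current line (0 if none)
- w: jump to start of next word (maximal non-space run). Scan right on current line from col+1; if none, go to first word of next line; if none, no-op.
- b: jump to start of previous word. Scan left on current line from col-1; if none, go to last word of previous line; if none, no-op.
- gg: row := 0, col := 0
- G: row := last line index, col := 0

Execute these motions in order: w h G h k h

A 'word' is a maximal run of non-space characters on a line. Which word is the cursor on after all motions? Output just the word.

After 1 (w): row=0 col=4 char='z'
After 2 (h): row=0 col=3 char='_'
After 3 (G): row=3 col=0 char='g'
After 4 (h): row=3 col=0 char='g'
After 5 (k): row=2 col=0 char='r'
After 6 (h): row=2 col=0 char='r'

Answer: red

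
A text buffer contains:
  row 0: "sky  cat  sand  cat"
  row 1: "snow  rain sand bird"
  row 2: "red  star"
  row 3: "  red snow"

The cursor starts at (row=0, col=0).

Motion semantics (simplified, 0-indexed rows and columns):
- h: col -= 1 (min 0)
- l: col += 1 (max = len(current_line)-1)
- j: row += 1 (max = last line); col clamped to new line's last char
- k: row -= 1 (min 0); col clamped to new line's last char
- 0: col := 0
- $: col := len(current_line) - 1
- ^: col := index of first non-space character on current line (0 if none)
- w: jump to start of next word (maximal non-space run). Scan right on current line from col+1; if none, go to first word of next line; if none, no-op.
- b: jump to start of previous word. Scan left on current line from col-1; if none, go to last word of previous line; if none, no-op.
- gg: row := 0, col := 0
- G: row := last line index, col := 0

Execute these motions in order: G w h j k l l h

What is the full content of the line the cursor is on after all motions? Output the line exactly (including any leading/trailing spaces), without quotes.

Answer: red  star

Derivation:
After 1 (G): row=3 col=0 char='_'
After 2 (w): row=3 col=2 char='r'
After 3 (h): row=3 col=1 char='_'
After 4 (j): row=3 col=1 char='_'
After 5 (k): row=2 col=1 char='e'
After 6 (l): row=2 col=2 char='d'
After 7 (l): row=2 col=3 char='_'
After 8 (h): row=2 col=2 char='d'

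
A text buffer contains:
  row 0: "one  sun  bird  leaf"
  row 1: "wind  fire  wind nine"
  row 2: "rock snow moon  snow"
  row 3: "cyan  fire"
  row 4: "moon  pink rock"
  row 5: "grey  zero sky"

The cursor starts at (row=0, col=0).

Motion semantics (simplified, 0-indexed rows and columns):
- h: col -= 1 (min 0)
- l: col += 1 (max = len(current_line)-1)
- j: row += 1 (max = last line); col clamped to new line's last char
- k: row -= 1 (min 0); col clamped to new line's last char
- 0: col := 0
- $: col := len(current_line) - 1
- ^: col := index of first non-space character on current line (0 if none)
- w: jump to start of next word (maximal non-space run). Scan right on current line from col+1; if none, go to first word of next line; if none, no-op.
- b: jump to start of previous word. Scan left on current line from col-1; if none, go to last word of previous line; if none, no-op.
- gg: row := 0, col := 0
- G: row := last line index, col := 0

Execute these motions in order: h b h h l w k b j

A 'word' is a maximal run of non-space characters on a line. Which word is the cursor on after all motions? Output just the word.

Answer: wind

Derivation:
After 1 (h): row=0 col=0 char='o'
After 2 (b): row=0 col=0 char='o'
After 3 (h): row=0 col=0 char='o'
After 4 (h): row=0 col=0 char='o'
After 5 (l): row=0 col=1 char='n'
After 6 (w): row=0 col=5 char='s'
After 7 (k): row=0 col=5 char='s'
After 8 (b): row=0 col=0 char='o'
After 9 (j): row=1 col=0 char='w'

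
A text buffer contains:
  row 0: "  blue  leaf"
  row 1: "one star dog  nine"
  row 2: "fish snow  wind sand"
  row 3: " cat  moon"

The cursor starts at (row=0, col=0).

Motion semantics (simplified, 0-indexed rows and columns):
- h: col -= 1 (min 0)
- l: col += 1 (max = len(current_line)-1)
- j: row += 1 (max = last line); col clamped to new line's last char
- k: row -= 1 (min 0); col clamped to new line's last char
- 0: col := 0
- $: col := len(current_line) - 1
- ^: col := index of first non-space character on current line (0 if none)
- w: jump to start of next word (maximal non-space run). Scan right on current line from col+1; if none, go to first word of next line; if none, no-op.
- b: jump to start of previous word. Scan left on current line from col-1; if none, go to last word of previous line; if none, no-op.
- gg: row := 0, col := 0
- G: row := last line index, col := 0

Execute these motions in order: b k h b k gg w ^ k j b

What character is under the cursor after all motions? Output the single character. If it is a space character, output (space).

After 1 (b): row=0 col=0 char='_'
After 2 (k): row=0 col=0 char='_'
After 3 (h): row=0 col=0 char='_'
After 4 (b): row=0 col=0 char='_'
After 5 (k): row=0 col=0 char='_'
After 6 (gg): row=0 col=0 char='_'
After 7 (w): row=0 col=2 char='b'
After 8 (^): row=0 col=2 char='b'
After 9 (k): row=0 col=2 char='b'
After 10 (j): row=1 col=2 char='e'
After 11 (b): row=1 col=0 char='o'

Answer: o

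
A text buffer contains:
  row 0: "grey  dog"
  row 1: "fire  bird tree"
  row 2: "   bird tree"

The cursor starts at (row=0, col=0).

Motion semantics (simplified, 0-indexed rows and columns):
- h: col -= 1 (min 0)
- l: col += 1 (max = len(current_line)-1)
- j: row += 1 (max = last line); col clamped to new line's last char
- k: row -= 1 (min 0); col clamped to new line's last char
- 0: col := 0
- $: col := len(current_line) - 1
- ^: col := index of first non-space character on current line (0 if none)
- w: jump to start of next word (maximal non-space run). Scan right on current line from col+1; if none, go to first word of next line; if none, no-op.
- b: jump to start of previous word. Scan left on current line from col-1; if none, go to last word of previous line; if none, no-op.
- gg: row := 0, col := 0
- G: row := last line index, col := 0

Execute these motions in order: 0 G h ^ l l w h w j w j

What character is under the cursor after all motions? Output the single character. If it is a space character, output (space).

After 1 (0): row=0 col=0 char='g'
After 2 (G): row=2 col=0 char='_'
After 3 (h): row=2 col=0 char='_'
After 4 (^): row=2 col=3 char='b'
After 5 (l): row=2 col=4 char='i'
After 6 (l): row=2 col=5 char='r'
After 7 (w): row=2 col=8 char='t'
After 8 (h): row=2 col=7 char='_'
After 9 (w): row=2 col=8 char='t'
After 10 (j): row=2 col=8 char='t'
After 11 (w): row=2 col=8 char='t'
After 12 (j): row=2 col=8 char='t'

Answer: t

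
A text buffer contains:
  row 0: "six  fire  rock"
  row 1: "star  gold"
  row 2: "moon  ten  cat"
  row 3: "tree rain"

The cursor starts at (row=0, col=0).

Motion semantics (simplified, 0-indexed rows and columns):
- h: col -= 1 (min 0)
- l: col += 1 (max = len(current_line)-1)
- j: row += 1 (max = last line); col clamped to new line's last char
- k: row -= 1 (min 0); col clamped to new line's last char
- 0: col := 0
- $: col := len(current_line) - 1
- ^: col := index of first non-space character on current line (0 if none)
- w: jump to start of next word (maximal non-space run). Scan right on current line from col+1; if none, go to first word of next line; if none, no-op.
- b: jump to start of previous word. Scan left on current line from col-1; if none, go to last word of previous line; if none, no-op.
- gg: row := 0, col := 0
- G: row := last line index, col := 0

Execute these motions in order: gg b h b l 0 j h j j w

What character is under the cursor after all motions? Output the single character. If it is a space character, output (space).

After 1 (gg): row=0 col=0 char='s'
After 2 (b): row=0 col=0 char='s'
After 3 (h): row=0 col=0 char='s'
After 4 (b): row=0 col=0 char='s'
After 5 (l): row=0 col=1 char='i'
After 6 (0): row=0 col=0 char='s'
After 7 (j): row=1 col=0 char='s'
After 8 (h): row=1 col=0 char='s'
After 9 (j): row=2 col=0 char='m'
After 10 (j): row=3 col=0 char='t'
After 11 (w): row=3 col=5 char='r'

Answer: r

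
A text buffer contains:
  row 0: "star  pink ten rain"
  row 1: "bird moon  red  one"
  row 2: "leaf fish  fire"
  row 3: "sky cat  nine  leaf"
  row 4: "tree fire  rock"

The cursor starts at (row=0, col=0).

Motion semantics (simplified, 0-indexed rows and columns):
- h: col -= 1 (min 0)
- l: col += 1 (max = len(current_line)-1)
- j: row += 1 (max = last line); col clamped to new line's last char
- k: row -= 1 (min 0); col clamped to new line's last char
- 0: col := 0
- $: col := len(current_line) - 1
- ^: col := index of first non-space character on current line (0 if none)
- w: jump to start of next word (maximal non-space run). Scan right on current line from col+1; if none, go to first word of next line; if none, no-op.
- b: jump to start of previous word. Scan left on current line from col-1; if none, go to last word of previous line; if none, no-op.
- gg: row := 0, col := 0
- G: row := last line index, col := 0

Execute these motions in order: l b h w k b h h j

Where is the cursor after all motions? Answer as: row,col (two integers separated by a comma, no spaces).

Answer: 1,0

Derivation:
After 1 (l): row=0 col=1 char='t'
After 2 (b): row=0 col=0 char='s'
After 3 (h): row=0 col=0 char='s'
After 4 (w): row=0 col=6 char='p'
After 5 (k): row=0 col=6 char='p'
After 6 (b): row=0 col=0 char='s'
After 7 (h): row=0 col=0 char='s'
After 8 (h): row=0 col=0 char='s'
After 9 (j): row=1 col=0 char='b'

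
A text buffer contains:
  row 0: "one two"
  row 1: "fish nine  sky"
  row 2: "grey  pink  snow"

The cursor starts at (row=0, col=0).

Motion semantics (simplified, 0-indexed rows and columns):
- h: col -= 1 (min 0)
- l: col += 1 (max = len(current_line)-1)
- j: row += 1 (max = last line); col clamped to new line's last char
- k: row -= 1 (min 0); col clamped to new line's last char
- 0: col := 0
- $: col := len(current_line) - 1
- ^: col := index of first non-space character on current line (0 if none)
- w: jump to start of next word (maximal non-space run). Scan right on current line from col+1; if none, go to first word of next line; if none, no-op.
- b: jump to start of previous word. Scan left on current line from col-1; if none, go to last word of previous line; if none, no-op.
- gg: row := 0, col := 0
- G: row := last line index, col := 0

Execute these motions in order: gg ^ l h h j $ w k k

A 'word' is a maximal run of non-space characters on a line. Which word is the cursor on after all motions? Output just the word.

Answer: one

Derivation:
After 1 (gg): row=0 col=0 char='o'
After 2 (^): row=0 col=0 char='o'
After 3 (l): row=0 col=1 char='n'
After 4 (h): row=0 col=0 char='o'
After 5 (h): row=0 col=0 char='o'
After 6 (j): row=1 col=0 char='f'
After 7 ($): row=1 col=13 char='y'
After 8 (w): row=2 col=0 char='g'
After 9 (k): row=1 col=0 char='f'
After 10 (k): row=0 col=0 char='o'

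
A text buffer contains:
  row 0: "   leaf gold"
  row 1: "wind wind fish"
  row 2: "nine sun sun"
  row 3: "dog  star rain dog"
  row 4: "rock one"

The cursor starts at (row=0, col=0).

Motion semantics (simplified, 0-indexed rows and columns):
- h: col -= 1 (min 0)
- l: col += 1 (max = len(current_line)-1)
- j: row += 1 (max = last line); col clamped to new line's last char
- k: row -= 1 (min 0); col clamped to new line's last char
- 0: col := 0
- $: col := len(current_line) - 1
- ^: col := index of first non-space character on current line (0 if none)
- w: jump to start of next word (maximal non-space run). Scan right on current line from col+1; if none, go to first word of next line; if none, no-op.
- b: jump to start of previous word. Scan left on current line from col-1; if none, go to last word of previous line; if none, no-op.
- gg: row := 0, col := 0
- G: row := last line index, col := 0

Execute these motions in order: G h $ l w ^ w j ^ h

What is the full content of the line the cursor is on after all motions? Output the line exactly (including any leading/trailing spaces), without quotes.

Answer: rock one

Derivation:
After 1 (G): row=4 col=0 char='r'
After 2 (h): row=4 col=0 char='r'
After 3 ($): row=4 col=7 char='e'
After 4 (l): row=4 col=7 char='e'
After 5 (w): row=4 col=7 char='e'
After 6 (^): row=4 col=0 char='r'
After 7 (w): row=4 col=5 char='o'
After 8 (j): row=4 col=5 char='o'
After 9 (^): row=4 col=0 char='r'
After 10 (h): row=4 col=0 char='r'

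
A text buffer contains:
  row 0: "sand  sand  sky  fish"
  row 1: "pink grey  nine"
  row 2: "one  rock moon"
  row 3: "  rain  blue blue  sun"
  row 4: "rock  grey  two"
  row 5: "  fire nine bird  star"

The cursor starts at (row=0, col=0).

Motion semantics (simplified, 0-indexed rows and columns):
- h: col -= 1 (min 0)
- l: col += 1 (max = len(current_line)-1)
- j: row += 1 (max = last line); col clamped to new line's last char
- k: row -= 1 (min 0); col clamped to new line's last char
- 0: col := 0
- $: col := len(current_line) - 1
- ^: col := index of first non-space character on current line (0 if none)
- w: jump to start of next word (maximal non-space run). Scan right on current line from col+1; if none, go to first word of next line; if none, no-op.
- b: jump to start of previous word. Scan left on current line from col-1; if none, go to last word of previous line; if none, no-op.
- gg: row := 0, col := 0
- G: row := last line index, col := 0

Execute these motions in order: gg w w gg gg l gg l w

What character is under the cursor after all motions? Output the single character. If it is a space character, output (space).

Answer: s

Derivation:
After 1 (gg): row=0 col=0 char='s'
After 2 (w): row=0 col=6 char='s'
After 3 (w): row=0 col=12 char='s'
After 4 (gg): row=0 col=0 char='s'
After 5 (gg): row=0 col=0 char='s'
After 6 (l): row=0 col=1 char='a'
After 7 (gg): row=0 col=0 char='s'
After 8 (l): row=0 col=1 char='a'
After 9 (w): row=0 col=6 char='s'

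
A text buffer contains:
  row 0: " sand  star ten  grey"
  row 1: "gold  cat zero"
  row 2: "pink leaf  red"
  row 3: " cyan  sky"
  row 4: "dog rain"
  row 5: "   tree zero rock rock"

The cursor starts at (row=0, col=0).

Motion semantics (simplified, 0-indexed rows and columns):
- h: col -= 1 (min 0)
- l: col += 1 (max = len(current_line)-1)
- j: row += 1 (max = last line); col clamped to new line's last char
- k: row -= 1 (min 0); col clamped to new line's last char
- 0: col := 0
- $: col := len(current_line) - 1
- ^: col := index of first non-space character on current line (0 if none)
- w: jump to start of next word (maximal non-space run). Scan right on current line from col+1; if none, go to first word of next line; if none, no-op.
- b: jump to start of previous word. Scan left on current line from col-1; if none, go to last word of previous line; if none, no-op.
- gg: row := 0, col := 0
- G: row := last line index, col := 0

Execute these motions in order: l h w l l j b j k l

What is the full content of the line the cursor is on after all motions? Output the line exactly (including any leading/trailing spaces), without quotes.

After 1 (l): row=0 col=1 char='s'
After 2 (h): row=0 col=0 char='_'
After 3 (w): row=0 col=1 char='s'
After 4 (l): row=0 col=2 char='a'
After 5 (l): row=0 col=3 char='n'
After 6 (j): row=1 col=3 char='d'
After 7 (b): row=1 col=0 char='g'
After 8 (j): row=2 col=0 char='p'
After 9 (k): row=1 col=0 char='g'
After 10 (l): row=1 col=1 char='o'

Answer: gold  cat zero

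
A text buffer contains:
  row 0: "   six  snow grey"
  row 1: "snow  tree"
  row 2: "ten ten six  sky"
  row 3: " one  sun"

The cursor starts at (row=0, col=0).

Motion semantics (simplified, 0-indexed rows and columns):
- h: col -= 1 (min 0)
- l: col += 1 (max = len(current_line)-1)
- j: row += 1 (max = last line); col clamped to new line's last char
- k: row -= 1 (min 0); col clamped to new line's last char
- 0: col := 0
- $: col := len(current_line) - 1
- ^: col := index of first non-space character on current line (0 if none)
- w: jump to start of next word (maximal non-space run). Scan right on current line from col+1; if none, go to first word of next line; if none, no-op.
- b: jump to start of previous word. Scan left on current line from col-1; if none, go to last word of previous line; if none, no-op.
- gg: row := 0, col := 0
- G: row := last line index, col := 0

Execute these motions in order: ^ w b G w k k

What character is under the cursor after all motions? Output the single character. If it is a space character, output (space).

After 1 (^): row=0 col=3 char='s'
After 2 (w): row=0 col=8 char='s'
After 3 (b): row=0 col=3 char='s'
After 4 (G): row=3 col=0 char='_'
After 5 (w): row=3 col=1 char='o'
After 6 (k): row=2 col=1 char='e'
After 7 (k): row=1 col=1 char='n'

Answer: n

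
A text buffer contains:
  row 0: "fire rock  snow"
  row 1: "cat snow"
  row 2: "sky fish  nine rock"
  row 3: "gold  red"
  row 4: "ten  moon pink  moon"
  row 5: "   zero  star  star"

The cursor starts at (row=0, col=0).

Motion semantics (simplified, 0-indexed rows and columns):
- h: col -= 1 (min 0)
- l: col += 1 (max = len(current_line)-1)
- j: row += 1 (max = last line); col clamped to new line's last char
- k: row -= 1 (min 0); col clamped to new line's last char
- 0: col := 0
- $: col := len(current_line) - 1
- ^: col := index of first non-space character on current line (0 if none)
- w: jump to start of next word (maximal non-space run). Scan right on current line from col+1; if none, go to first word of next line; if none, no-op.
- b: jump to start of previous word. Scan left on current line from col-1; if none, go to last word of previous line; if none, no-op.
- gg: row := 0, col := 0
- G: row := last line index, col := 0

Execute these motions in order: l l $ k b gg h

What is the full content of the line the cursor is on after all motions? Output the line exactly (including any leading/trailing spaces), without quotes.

Answer: fire rock  snow

Derivation:
After 1 (l): row=0 col=1 char='i'
After 2 (l): row=0 col=2 char='r'
After 3 ($): row=0 col=14 char='w'
After 4 (k): row=0 col=14 char='w'
After 5 (b): row=0 col=11 char='s'
After 6 (gg): row=0 col=0 char='f'
After 7 (h): row=0 col=0 char='f'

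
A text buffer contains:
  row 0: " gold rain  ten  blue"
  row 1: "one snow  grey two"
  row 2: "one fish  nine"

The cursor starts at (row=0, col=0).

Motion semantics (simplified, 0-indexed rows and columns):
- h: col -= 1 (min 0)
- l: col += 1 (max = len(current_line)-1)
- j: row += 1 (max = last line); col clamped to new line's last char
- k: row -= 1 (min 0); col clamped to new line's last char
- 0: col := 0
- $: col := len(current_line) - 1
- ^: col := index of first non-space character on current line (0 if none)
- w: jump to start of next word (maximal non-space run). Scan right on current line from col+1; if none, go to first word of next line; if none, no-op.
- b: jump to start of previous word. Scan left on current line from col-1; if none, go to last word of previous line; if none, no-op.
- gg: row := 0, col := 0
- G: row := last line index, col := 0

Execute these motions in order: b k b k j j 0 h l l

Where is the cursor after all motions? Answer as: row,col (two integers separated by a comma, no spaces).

After 1 (b): row=0 col=0 char='_'
After 2 (k): row=0 col=0 char='_'
After 3 (b): row=0 col=0 char='_'
After 4 (k): row=0 col=0 char='_'
After 5 (j): row=1 col=0 char='o'
After 6 (j): row=2 col=0 char='o'
After 7 (0): row=2 col=0 char='o'
After 8 (h): row=2 col=0 char='o'
After 9 (l): row=2 col=1 char='n'
After 10 (l): row=2 col=2 char='e'

Answer: 2,2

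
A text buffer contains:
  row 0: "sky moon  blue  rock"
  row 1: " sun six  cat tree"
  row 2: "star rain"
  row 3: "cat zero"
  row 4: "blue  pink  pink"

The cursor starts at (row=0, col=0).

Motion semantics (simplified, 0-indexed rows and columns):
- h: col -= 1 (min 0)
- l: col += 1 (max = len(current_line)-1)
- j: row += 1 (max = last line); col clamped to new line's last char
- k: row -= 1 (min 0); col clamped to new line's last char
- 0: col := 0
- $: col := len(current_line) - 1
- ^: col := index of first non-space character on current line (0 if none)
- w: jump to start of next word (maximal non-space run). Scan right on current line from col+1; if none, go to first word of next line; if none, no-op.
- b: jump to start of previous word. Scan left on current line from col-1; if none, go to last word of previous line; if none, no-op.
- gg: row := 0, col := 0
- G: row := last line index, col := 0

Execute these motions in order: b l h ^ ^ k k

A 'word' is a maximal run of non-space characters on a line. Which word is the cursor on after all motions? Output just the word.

Answer: sky

Derivation:
After 1 (b): row=0 col=0 char='s'
After 2 (l): row=0 col=1 char='k'
After 3 (h): row=0 col=0 char='s'
After 4 (^): row=0 col=0 char='s'
After 5 (^): row=0 col=0 char='s'
After 6 (k): row=0 col=0 char='s'
After 7 (k): row=0 col=0 char='s'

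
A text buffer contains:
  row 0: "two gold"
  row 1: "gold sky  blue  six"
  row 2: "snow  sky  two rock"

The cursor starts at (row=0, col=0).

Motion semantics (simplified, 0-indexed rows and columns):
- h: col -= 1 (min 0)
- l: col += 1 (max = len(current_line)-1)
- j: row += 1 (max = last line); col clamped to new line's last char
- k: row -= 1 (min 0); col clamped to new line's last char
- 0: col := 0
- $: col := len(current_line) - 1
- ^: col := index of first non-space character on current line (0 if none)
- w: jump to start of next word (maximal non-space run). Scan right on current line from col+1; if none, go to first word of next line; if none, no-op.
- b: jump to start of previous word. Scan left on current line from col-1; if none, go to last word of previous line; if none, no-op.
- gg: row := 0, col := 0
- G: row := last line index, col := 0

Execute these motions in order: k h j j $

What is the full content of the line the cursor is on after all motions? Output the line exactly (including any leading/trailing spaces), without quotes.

After 1 (k): row=0 col=0 char='t'
After 2 (h): row=0 col=0 char='t'
After 3 (j): row=1 col=0 char='g'
After 4 (j): row=2 col=0 char='s'
After 5 ($): row=2 col=18 char='k'

Answer: snow  sky  two rock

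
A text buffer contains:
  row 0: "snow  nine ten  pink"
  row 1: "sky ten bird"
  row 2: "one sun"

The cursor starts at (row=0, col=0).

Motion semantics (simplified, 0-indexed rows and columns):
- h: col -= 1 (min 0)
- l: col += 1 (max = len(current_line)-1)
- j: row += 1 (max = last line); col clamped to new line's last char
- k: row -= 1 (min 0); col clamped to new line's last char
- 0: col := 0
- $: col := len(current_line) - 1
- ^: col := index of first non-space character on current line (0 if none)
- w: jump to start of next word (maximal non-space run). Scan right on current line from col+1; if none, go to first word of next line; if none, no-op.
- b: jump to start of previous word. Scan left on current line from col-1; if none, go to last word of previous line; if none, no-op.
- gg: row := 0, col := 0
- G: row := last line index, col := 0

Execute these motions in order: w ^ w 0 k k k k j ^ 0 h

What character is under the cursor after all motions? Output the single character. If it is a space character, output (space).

Answer: s

Derivation:
After 1 (w): row=0 col=6 char='n'
After 2 (^): row=0 col=0 char='s'
After 3 (w): row=0 col=6 char='n'
After 4 (0): row=0 col=0 char='s'
After 5 (k): row=0 col=0 char='s'
After 6 (k): row=0 col=0 char='s'
After 7 (k): row=0 col=0 char='s'
After 8 (k): row=0 col=0 char='s'
After 9 (j): row=1 col=0 char='s'
After 10 (^): row=1 col=0 char='s'
After 11 (0): row=1 col=0 char='s'
After 12 (h): row=1 col=0 char='s'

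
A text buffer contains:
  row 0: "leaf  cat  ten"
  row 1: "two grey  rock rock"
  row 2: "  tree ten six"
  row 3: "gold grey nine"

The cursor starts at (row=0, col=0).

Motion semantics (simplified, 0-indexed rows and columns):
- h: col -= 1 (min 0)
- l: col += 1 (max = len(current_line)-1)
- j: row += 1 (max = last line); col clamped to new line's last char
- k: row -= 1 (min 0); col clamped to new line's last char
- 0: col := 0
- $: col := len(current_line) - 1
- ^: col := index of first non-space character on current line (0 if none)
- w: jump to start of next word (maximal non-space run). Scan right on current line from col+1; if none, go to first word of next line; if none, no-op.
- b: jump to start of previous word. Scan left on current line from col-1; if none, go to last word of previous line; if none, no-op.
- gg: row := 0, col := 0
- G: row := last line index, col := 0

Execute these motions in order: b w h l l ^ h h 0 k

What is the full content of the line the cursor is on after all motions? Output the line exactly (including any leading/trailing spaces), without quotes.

After 1 (b): row=0 col=0 char='l'
After 2 (w): row=0 col=6 char='c'
After 3 (h): row=0 col=5 char='_'
After 4 (l): row=0 col=6 char='c'
After 5 (l): row=0 col=7 char='a'
After 6 (^): row=0 col=0 char='l'
After 7 (h): row=0 col=0 char='l'
After 8 (h): row=0 col=0 char='l'
After 9 (0): row=0 col=0 char='l'
After 10 (k): row=0 col=0 char='l'

Answer: leaf  cat  ten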